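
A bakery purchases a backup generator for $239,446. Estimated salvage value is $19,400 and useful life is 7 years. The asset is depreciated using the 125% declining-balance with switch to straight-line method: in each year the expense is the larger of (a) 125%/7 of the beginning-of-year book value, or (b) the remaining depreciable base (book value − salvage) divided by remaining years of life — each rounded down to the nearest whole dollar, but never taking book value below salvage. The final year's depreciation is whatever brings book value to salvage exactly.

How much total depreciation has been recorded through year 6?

$191,717

Depreciable base = $239,446 − $19,400 = $220,046.
Year 1: DB = ⌊$239,446 × 125%/7⌋ = $42,758; SL = ⌊$220,046/7⌋ = $31,435 → take DB $42,758. Book value $196,688.
Year 2: DB = ⌊$196,688 × 125%/7⌋ = $35,122; SL = ⌊$177,288/6⌋ = $29,548 → take DB $35,122. Book value $161,566.
Year 3: DB = ⌊$161,566 × 125%/7⌋ = $28,851; SL = ⌊$142,166/5⌋ = $28,433 → take DB $28,851. Book value $132,715.
Year 4: DB = ⌊$132,715 × 125%/7⌋ = $23,699; SL = ⌊$113,315/4⌋ = $28,328 → take SL $28,328. Book value $104,387.
Year 5: DB = ⌊$104,387 × 125%/7⌋ = $18,640; SL = ⌊$84,987/3⌋ = $28,329 → take SL $28,329. Book value $76,058.
Year 6: DB = ⌊$76,058 × 125%/7⌋ = $13,581; SL = ⌊$56,658/2⌋ = $28,329 → take SL $28,329. Book value $47,729.
Accumulated through year 6 = $239,446 − $47,729 = $191,717.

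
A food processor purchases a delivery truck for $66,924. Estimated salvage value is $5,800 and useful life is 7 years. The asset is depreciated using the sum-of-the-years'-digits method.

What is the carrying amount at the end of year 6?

Depreciable base = $66,924 − $5,800 = $61,124.
Sum of the years' digits = 7+6+5+4+3+2+1 = 28.
Year 1: $61,124 × 7/28 = $15,281. Book value $51,643.
Year 2: $61,124 × 6/28 = $13,098. Book value $38,545.
Year 3: $61,124 × 5/28 = $10,915. Book value $27,630.
Year 4: $61,124 × 4/28 = $8,732. Book value $18,898.
Year 5: $61,124 × 3/28 = $6,549. Book value $12,349.
Year 6: $61,124 × 2/28 = $4,366. Book value $7,983.

$7,983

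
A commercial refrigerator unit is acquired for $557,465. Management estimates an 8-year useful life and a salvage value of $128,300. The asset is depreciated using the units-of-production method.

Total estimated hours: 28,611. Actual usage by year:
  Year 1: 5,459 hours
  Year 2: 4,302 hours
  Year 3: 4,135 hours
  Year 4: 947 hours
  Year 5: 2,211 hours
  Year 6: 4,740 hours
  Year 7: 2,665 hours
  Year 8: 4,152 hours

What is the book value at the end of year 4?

$334,820

Depreciable base = $557,465 − $128,300 = $429,165.
Rate = $429,165 / 28,611 hours = $15 per hour.
Year 1: 5,459 × $15 = $81,885. Book value $475,580.
Year 2: 4,302 × $15 = $64,530. Book value $411,050.
Year 3: 4,135 × $15 = $62,025. Book value $349,025.
Year 4: 947 × $15 = $14,205. Book value $334,820.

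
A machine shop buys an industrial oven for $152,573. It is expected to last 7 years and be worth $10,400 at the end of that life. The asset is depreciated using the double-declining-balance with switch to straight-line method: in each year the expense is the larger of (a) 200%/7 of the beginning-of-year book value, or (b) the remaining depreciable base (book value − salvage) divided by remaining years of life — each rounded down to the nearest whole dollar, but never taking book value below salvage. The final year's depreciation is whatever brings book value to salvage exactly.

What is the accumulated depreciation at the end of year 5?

$124,203

Depreciable base = $152,573 − $10,400 = $142,173.
Year 1: DB = ⌊$152,573 × 200%/7⌋ = $43,592; SL = ⌊$142,173/7⌋ = $20,310 → take DB $43,592. Book value $108,981.
Year 2: DB = ⌊$108,981 × 200%/7⌋ = $31,137; SL = ⌊$98,581/6⌋ = $16,430 → take DB $31,137. Book value $77,844.
Year 3: DB = ⌊$77,844 × 200%/7⌋ = $22,241; SL = ⌊$67,444/5⌋ = $13,488 → take DB $22,241. Book value $55,603.
Year 4: DB = ⌊$55,603 × 200%/7⌋ = $15,886; SL = ⌊$45,203/4⌋ = $11,300 → take DB $15,886. Book value $39,717.
Year 5: DB = ⌊$39,717 × 200%/7⌋ = $11,347; SL = ⌊$29,317/3⌋ = $9,772 → take DB $11,347. Book value $28,370.
Accumulated through year 5 = $152,573 − $28,370 = $124,203.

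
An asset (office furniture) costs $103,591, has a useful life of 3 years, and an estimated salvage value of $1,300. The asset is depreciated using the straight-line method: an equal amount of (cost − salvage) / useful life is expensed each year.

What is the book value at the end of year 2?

Depreciable base = $103,591 − $1,300 = $102,291.
Annual expense = $102,291 / 3 = $34,097.
End of year 1: book value $69,494.
End of year 2: book value $35,397.

$35,397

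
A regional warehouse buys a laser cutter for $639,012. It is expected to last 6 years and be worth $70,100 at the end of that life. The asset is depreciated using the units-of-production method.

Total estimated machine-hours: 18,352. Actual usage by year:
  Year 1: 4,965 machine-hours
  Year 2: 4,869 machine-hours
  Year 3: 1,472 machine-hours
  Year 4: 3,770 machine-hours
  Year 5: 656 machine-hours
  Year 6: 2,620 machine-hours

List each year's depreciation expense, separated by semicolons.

$153,915; $150,939; $45,632; $116,870; $20,336; $81,220

Depreciable base = $639,012 − $70,100 = $568,912.
Rate = $568,912 / 18,352 machine-hours = $31 per machine-hour.
Year 1: 4,965 × $31 = $153,915. Book value $485,097.
Year 2: 4,869 × $31 = $150,939. Book value $334,158.
Year 3: 1,472 × $31 = $45,632. Book value $288,526.
Year 4: 3,770 × $31 = $116,870. Book value $171,656.
Year 5: 656 × $31 = $20,336. Book value $151,320.
Year 6: 2,620 × $31 = $81,220. Book value $70,100.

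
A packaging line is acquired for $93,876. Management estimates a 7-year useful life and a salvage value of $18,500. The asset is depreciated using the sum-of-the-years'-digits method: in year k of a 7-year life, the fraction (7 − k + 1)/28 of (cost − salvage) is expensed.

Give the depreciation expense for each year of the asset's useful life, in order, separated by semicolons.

$18,844; $16,152; $13,460; $10,768; $8,076; $5,384; $2,692

Depreciable base = $93,876 − $18,500 = $75,376.
Sum of the years' digits = 7+6+5+4+3+2+1 = 28.
Year 1: $75,376 × 7/28 = $18,844. Book value $75,032.
Year 2: $75,376 × 6/28 = $16,152. Book value $58,880.
Year 3: $75,376 × 5/28 = $13,460. Book value $45,420.
Year 4: $75,376 × 4/28 = $10,768. Book value $34,652.
Year 5: $75,376 × 3/28 = $8,076. Book value $26,576.
Year 6: $75,376 × 2/28 = $5,384. Book value $21,192.
Year 7: $75,376 × 1/28 = $2,692. Book value $18,500.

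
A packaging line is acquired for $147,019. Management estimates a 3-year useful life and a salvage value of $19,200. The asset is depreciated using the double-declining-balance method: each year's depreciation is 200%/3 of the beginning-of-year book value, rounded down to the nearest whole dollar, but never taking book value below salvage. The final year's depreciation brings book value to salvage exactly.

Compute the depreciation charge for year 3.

$0

Depreciable base = $147,019 − $19,200 = $127,819.
Year 1: ⌊$147,019 × 200%/3⌋ = $98,012. Book value $49,007.
Year 2: ⌊$49,007 × 200%/3⌋ = $32,671, capped at $29,807. Book value $19,200.
Year 3 (final): $19,200 − $19,200 = $0. Book value $19,200.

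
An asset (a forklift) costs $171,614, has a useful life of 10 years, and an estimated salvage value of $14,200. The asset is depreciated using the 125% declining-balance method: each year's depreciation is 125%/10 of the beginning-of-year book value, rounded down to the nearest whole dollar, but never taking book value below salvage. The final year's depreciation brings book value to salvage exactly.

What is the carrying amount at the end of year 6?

Depreciable base = $171,614 − $14,200 = $157,414.
Year 1: ⌊$171,614 × 125%/10⌋ = $21,451. Book value $150,163.
Year 2: ⌊$150,163 × 125%/10⌋ = $18,770. Book value $131,393.
Year 3: ⌊$131,393 × 125%/10⌋ = $16,424. Book value $114,969.
Year 4: ⌊$114,969 × 125%/10⌋ = $14,371. Book value $100,598.
Year 5: ⌊$100,598 × 125%/10⌋ = $12,574. Book value $88,024.
Year 6: ⌊$88,024 × 125%/10⌋ = $11,003. Book value $77,021.

$77,021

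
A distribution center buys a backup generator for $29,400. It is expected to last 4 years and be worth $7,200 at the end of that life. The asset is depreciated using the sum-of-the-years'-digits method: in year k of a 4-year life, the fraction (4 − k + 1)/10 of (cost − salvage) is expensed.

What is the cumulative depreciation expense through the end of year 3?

Depreciable base = $29,400 − $7,200 = $22,200.
Sum of the years' digits = 4+3+2+1 = 10.
Year 1: $22,200 × 4/10 = $8,880. Book value $20,520.
Year 2: $22,200 × 3/10 = $6,660. Book value $13,860.
Year 3: $22,200 × 2/10 = $4,440. Book value $9,420.
Accumulated through year 3 = $29,400 − $9,420 = $19,980.

$19,980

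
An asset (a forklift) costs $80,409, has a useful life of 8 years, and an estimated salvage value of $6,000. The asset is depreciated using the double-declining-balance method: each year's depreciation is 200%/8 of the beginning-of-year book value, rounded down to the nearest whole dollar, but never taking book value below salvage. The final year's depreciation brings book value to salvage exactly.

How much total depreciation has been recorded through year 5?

$61,326

Depreciable base = $80,409 − $6,000 = $74,409.
Year 1: ⌊$80,409 × 200%/8⌋ = $20,102. Book value $60,307.
Year 2: ⌊$60,307 × 200%/8⌋ = $15,076. Book value $45,231.
Year 3: ⌊$45,231 × 200%/8⌋ = $11,307. Book value $33,924.
Year 4: ⌊$33,924 × 200%/8⌋ = $8,481. Book value $25,443.
Year 5: ⌊$25,443 × 200%/8⌋ = $6,360. Book value $19,083.
Accumulated through year 5 = $80,409 − $19,083 = $61,326.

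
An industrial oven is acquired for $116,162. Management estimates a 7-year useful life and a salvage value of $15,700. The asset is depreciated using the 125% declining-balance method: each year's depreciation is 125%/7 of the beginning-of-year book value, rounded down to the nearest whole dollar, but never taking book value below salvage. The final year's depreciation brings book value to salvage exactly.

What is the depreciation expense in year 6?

$7,757

Depreciable base = $116,162 − $15,700 = $100,462.
Year 1: ⌊$116,162 × 125%/7⌋ = $20,743. Book value $95,419.
Year 2: ⌊$95,419 × 125%/7⌋ = $17,039. Book value $78,380.
Year 3: ⌊$78,380 × 125%/7⌋ = $13,996. Book value $64,384.
Year 4: ⌊$64,384 × 125%/7⌋ = $11,497. Book value $52,887.
Year 5: ⌊$52,887 × 125%/7⌋ = $9,444. Book value $43,443.
Year 6: ⌊$43,443 × 125%/7⌋ = $7,757. Book value $35,686.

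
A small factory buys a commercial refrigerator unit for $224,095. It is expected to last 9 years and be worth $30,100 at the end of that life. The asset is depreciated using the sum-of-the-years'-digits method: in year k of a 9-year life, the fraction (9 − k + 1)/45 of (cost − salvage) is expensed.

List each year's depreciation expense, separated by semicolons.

Depreciable base = $224,095 − $30,100 = $193,995.
Sum of the years' digits = 9+8+7+6+5+4+3+2+1 = 45.
Year 1: $193,995 × 9/45 = $38,799. Book value $185,296.
Year 2: $193,995 × 8/45 = $34,488. Book value $150,808.
Year 3: $193,995 × 7/45 = $30,177. Book value $120,631.
Year 4: $193,995 × 6/45 = $25,866. Book value $94,765.
Year 5: $193,995 × 5/45 = $21,555. Book value $73,210.
Year 6: $193,995 × 4/45 = $17,244. Book value $55,966.
Year 7: $193,995 × 3/45 = $12,933. Book value $43,033.
Year 8: $193,995 × 2/45 = $8,622. Book value $34,411.
Year 9: $193,995 × 1/45 = $4,311. Book value $30,100.

$38,799; $34,488; $30,177; $25,866; $21,555; $17,244; $12,933; $8,622; $4,311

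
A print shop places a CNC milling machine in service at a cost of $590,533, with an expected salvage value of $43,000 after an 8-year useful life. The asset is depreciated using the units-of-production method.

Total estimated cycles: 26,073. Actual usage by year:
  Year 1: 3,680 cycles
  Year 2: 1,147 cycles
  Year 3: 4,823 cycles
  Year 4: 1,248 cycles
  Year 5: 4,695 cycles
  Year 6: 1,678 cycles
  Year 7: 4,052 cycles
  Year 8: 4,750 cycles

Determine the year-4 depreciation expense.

$26,208

Depreciable base = $590,533 − $43,000 = $547,533.
Rate = $547,533 / 26,073 cycles = $21 per cycle.
Year 1: 3,680 × $21 = $77,280. Book value $513,253.
Year 2: 1,147 × $21 = $24,087. Book value $489,166.
Year 3: 4,823 × $21 = $101,283. Book value $387,883.
Year 4: 1,248 × $21 = $26,208. Book value $361,675.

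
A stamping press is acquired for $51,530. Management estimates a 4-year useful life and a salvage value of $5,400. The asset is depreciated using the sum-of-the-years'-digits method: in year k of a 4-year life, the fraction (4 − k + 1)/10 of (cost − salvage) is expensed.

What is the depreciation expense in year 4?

Depreciable base = $51,530 − $5,400 = $46,130.
Sum of the years' digits = 4+3+2+1 = 10.
Year 1: $46,130 × 4/10 = $18,452. Book value $33,078.
Year 2: $46,130 × 3/10 = $13,839. Book value $19,239.
Year 3: $46,130 × 2/10 = $9,226. Book value $10,013.
Year 4: $46,130 × 1/10 = $4,613. Book value $5,400.

$4,613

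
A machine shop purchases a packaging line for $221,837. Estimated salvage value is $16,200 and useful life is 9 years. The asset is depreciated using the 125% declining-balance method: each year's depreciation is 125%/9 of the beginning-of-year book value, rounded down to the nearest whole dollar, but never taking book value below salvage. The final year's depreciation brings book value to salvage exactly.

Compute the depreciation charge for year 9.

$50,869

Depreciable base = $221,837 − $16,200 = $205,637.
Year 1: ⌊$221,837 × 125%/9⌋ = $30,810. Book value $191,027.
Year 2: ⌊$191,027 × 125%/9⌋ = $26,531. Book value $164,496.
Year 3: ⌊$164,496 × 125%/9⌋ = $22,846. Book value $141,650.
Year 4: ⌊$141,650 × 125%/9⌋ = $19,673. Book value $121,977.
Year 5: ⌊$121,977 × 125%/9⌋ = $16,941. Book value $105,036.
Year 6: ⌊$105,036 × 125%/9⌋ = $14,588. Book value $90,448.
Year 7: ⌊$90,448 × 125%/9⌋ = $12,562. Book value $77,886.
Year 8: ⌊$77,886 × 125%/9⌋ = $10,817. Book value $67,069.
Year 9 (final): $67,069 − $16,200 = $50,869. Book value $16,200.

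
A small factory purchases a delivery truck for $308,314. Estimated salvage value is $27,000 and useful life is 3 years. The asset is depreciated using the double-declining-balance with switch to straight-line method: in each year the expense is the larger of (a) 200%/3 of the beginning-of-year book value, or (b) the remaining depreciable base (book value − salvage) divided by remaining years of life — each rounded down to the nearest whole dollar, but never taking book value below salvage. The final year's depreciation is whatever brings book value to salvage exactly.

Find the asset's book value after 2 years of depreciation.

Depreciable base = $308,314 − $27,000 = $281,314.
Year 1: DB = ⌊$308,314 × 200%/3⌋ = $205,542; SL = ⌊$281,314/3⌋ = $93,771 → take DB $205,542. Book value $102,772.
Year 2: DB = ⌊$102,772 × 200%/3⌋ = $68,514; SL = ⌊$75,772/2⌋ = $37,886 → take DB $68,514. Book value $34,258.

$34,258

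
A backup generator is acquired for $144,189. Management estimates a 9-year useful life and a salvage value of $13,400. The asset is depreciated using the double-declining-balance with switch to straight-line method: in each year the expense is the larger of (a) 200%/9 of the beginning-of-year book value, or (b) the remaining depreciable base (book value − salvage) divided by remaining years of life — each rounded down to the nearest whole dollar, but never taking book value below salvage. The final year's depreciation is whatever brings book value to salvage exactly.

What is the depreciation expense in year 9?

$5,714

Depreciable base = $144,189 − $13,400 = $130,789.
Year 1: DB = ⌊$144,189 × 200%/9⌋ = $32,042; SL = ⌊$130,789/9⌋ = $14,532 → take DB $32,042. Book value $112,147.
Year 2: DB = ⌊$112,147 × 200%/9⌋ = $24,921; SL = ⌊$98,747/8⌋ = $12,343 → take DB $24,921. Book value $87,226.
Year 3: DB = ⌊$87,226 × 200%/9⌋ = $19,383; SL = ⌊$73,826/7⌋ = $10,546 → take DB $19,383. Book value $67,843.
Year 4: DB = ⌊$67,843 × 200%/9⌋ = $15,076; SL = ⌊$54,443/6⌋ = $9,073 → take DB $15,076. Book value $52,767.
Year 5: DB = ⌊$52,767 × 200%/9⌋ = $11,726; SL = ⌊$39,367/5⌋ = $7,873 → take DB $11,726. Book value $41,041.
Year 6: DB = ⌊$41,041 × 200%/9⌋ = $9,120; SL = ⌊$27,641/4⌋ = $6,910 → take DB $9,120. Book value $31,921.
Year 7: DB = ⌊$31,921 × 200%/9⌋ = $7,093; SL = ⌊$18,521/3⌋ = $6,173 → take DB $7,093. Book value $24,828.
Year 8: DB = ⌊$24,828 × 200%/9⌋ = $5,517; SL = ⌊$11,428/2⌋ = $5,714 → take SL $5,714. Book value $19,114.
Year 9 (final): $19,114 − $13,400 = $5,714. Book value $13,400.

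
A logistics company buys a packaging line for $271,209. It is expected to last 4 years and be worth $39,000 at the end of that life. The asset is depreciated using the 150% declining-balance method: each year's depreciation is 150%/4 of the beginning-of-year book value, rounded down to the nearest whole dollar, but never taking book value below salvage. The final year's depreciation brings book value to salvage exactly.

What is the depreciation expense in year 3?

Depreciable base = $271,209 − $39,000 = $232,209.
Year 1: ⌊$271,209 × 150%/4⌋ = $101,703. Book value $169,506.
Year 2: ⌊$169,506 × 150%/4⌋ = $63,564. Book value $105,942.
Year 3: ⌊$105,942 × 150%/4⌋ = $39,728. Book value $66,214.

$39,728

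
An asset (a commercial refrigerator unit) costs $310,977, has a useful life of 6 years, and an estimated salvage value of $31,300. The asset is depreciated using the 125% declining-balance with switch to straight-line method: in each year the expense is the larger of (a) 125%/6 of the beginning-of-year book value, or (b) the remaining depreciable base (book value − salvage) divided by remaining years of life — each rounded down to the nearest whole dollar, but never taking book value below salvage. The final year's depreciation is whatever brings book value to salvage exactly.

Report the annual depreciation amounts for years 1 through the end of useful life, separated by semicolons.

$64,786; $51,289; $40,900; $40,900; $40,901; $40,901

Depreciable base = $310,977 − $31,300 = $279,677.
Year 1: DB = ⌊$310,977 × 125%/6⌋ = $64,786; SL = ⌊$279,677/6⌋ = $46,612 → take DB $64,786. Book value $246,191.
Year 2: DB = ⌊$246,191 × 125%/6⌋ = $51,289; SL = ⌊$214,891/5⌋ = $42,978 → take DB $51,289. Book value $194,902.
Year 3: DB = ⌊$194,902 × 125%/6⌋ = $40,604; SL = ⌊$163,602/4⌋ = $40,900 → take SL $40,900. Book value $154,002.
Year 4: DB = ⌊$154,002 × 125%/6⌋ = $32,083; SL = ⌊$122,702/3⌋ = $40,900 → take SL $40,900. Book value $113,102.
Year 5: DB = ⌊$113,102 × 125%/6⌋ = $23,562; SL = ⌊$81,802/2⌋ = $40,901 → take SL $40,901. Book value $72,201.
Year 6 (final): $72,201 − $31,300 = $40,901. Book value $31,300.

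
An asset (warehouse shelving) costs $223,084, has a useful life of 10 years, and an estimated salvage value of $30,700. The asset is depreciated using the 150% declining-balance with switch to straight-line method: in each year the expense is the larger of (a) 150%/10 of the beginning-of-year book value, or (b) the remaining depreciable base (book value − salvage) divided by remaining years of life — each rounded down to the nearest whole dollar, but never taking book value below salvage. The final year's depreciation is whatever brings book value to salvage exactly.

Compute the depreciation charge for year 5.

Depreciable base = $223,084 − $30,700 = $192,384.
Year 1: DB = ⌊$223,084 × 150%/10⌋ = $33,462; SL = ⌊$192,384/10⌋ = $19,238 → take DB $33,462. Book value $189,622.
Year 2: DB = ⌊$189,622 × 150%/10⌋ = $28,443; SL = ⌊$158,922/9⌋ = $17,658 → take DB $28,443. Book value $161,179.
Year 3: DB = ⌊$161,179 × 150%/10⌋ = $24,176; SL = ⌊$130,479/8⌋ = $16,309 → take DB $24,176. Book value $137,003.
Year 4: DB = ⌊$137,003 × 150%/10⌋ = $20,550; SL = ⌊$106,303/7⌋ = $15,186 → take DB $20,550. Book value $116,453.
Year 5: DB = ⌊$116,453 × 150%/10⌋ = $17,467; SL = ⌊$85,753/6⌋ = $14,292 → take DB $17,467. Book value $98,986.

$17,467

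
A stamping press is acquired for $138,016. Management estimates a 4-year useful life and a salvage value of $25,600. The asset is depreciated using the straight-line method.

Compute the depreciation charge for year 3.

Depreciable base = $138,016 − $25,600 = $112,416.
Annual expense = $112,416 / 4 = $28,104.

$28,104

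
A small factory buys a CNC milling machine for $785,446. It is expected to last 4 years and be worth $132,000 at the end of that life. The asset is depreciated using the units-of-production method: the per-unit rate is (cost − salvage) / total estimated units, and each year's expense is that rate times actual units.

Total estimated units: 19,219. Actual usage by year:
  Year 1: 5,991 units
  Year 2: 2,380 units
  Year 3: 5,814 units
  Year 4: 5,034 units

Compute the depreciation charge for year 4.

Depreciable base = $785,446 − $132,000 = $653,446.
Rate = $653,446 / 19,219 units = $34 per unit.
Year 1: 5,991 × $34 = $203,694. Book value $581,752.
Year 2: 2,380 × $34 = $80,920. Book value $500,832.
Year 3: 5,814 × $34 = $197,676. Book value $303,156.
Year 4: 5,034 × $34 = $171,156. Book value $132,000.

$171,156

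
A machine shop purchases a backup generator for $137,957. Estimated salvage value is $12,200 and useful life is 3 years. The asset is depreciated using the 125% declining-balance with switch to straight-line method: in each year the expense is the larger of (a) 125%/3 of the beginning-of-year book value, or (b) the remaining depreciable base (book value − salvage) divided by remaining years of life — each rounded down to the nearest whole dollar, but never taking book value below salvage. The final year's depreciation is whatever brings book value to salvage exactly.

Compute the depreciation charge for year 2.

Depreciable base = $137,957 − $12,200 = $125,757.
Year 1: DB = ⌊$137,957 × 125%/3⌋ = $57,482; SL = ⌊$125,757/3⌋ = $41,919 → take DB $57,482. Book value $80,475.
Year 2: DB = ⌊$80,475 × 125%/3⌋ = $33,531; SL = ⌊$68,275/2⌋ = $34,137 → take SL $34,137. Book value $46,338.

$34,137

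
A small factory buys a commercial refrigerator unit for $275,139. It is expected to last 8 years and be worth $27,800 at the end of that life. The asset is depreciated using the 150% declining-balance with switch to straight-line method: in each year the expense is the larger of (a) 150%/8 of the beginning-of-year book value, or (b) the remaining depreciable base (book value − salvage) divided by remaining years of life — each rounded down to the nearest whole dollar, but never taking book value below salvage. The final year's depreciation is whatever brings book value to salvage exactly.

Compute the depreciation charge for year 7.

$23,027

Depreciable base = $275,139 − $27,800 = $247,339.
Year 1: DB = ⌊$275,139 × 150%/8⌋ = $51,588; SL = ⌊$247,339/8⌋ = $30,917 → take DB $51,588. Book value $223,551.
Year 2: DB = ⌊$223,551 × 150%/8⌋ = $41,915; SL = ⌊$195,751/7⌋ = $27,964 → take DB $41,915. Book value $181,636.
Year 3: DB = ⌊$181,636 × 150%/8⌋ = $34,056; SL = ⌊$153,836/6⌋ = $25,639 → take DB $34,056. Book value $147,580.
Year 4: DB = ⌊$147,580 × 150%/8⌋ = $27,671; SL = ⌊$119,780/5⌋ = $23,956 → take DB $27,671. Book value $119,909.
Year 5: DB = ⌊$119,909 × 150%/8⌋ = $22,482; SL = ⌊$92,109/4⌋ = $23,027 → take SL $23,027. Book value $96,882.
Year 6: DB = ⌊$96,882 × 150%/8⌋ = $18,165; SL = ⌊$69,082/3⌋ = $23,027 → take SL $23,027. Book value $73,855.
Year 7: DB = ⌊$73,855 × 150%/8⌋ = $13,847; SL = ⌊$46,055/2⌋ = $23,027 → take SL $23,027. Book value $50,828.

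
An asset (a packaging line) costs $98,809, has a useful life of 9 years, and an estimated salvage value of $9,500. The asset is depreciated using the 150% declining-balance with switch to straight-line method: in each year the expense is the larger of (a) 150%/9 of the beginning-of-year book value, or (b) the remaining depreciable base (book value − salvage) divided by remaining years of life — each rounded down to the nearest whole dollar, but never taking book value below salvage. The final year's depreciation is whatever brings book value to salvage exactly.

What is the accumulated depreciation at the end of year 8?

$81,756

Depreciable base = $98,809 − $9,500 = $89,309.
Year 1: DB = ⌊$98,809 × 150%/9⌋ = $16,468; SL = ⌊$89,309/9⌋ = $9,923 → take DB $16,468. Book value $82,341.
Year 2: DB = ⌊$82,341 × 150%/9⌋ = $13,723; SL = ⌊$72,841/8⌋ = $9,105 → take DB $13,723. Book value $68,618.
Year 3: DB = ⌊$68,618 × 150%/9⌋ = $11,436; SL = ⌊$59,118/7⌋ = $8,445 → take DB $11,436. Book value $57,182.
Year 4: DB = ⌊$57,182 × 150%/9⌋ = $9,530; SL = ⌊$47,682/6⌋ = $7,947 → take DB $9,530. Book value $47,652.
Year 5: DB = ⌊$47,652 × 150%/9⌋ = $7,942; SL = ⌊$38,152/5⌋ = $7,630 → take DB $7,942. Book value $39,710.
Year 6: DB = ⌊$39,710 × 150%/9⌋ = $6,618; SL = ⌊$30,210/4⌋ = $7,552 → take SL $7,552. Book value $32,158.
Year 7: DB = ⌊$32,158 × 150%/9⌋ = $5,359; SL = ⌊$22,658/3⌋ = $7,552 → take SL $7,552. Book value $24,606.
Year 8: DB = ⌊$24,606 × 150%/9⌋ = $4,101; SL = ⌊$15,106/2⌋ = $7,553 → take SL $7,553. Book value $17,053.
Accumulated through year 8 = $98,809 − $17,053 = $81,756.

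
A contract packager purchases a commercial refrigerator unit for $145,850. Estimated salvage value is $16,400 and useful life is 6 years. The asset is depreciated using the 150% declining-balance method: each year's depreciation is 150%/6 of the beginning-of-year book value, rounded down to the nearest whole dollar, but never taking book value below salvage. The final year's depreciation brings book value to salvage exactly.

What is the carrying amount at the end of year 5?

$34,612

Depreciable base = $145,850 − $16,400 = $129,450.
Year 1: ⌊$145,850 × 150%/6⌋ = $36,462. Book value $109,388.
Year 2: ⌊$109,388 × 150%/6⌋ = $27,347. Book value $82,041.
Year 3: ⌊$82,041 × 150%/6⌋ = $20,510. Book value $61,531.
Year 4: ⌊$61,531 × 150%/6⌋ = $15,382. Book value $46,149.
Year 5: ⌊$46,149 × 150%/6⌋ = $11,537. Book value $34,612.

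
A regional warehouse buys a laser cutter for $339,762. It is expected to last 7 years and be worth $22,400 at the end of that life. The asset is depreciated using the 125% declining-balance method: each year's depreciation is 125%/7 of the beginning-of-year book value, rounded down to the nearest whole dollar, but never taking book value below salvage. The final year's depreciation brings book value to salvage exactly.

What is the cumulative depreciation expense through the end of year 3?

$151,446

Depreciable base = $339,762 − $22,400 = $317,362.
Year 1: ⌊$339,762 × 125%/7⌋ = $60,671. Book value $279,091.
Year 2: ⌊$279,091 × 125%/7⌋ = $49,837. Book value $229,254.
Year 3: ⌊$229,254 × 125%/7⌋ = $40,938. Book value $188,316.
Accumulated through year 3 = $339,762 − $188,316 = $151,446.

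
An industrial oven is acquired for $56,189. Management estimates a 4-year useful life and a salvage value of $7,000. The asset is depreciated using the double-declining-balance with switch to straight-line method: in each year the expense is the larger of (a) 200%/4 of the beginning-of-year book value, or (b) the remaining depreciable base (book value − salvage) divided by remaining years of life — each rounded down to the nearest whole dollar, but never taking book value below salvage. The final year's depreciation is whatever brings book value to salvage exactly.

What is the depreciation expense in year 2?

Depreciable base = $56,189 − $7,000 = $49,189.
Year 1: DB = ⌊$56,189 × 200%/4⌋ = $28,094; SL = ⌊$49,189/4⌋ = $12,297 → take DB $28,094. Book value $28,095.
Year 2: DB = ⌊$28,095 × 200%/4⌋ = $14,047; SL = ⌊$21,095/3⌋ = $7,031 → take DB $14,047. Book value $14,048.

$14,047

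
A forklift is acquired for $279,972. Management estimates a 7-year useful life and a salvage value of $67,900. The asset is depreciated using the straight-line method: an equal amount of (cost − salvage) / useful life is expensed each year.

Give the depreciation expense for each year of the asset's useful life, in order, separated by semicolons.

$30,296; $30,296; $30,296; $30,296; $30,296; $30,296; $30,296

Depreciable base = $279,972 − $67,900 = $212,072.
Annual expense = $212,072 / 7 = $30,296.
End of year 1: book value $249,676.
End of year 2: book value $219,380.
End of year 3: book value $189,084.
End of year 4: book value $158,788.
End of year 5: book value $128,492.
End of year 6: book value $98,196.
End of year 7: book value $67,900.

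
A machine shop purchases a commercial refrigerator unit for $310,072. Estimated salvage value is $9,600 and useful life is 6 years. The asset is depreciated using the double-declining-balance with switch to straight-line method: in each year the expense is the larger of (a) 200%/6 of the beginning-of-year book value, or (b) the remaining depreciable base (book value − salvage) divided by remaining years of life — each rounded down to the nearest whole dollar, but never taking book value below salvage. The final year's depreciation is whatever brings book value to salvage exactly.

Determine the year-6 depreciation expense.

Depreciable base = $310,072 − $9,600 = $300,472.
Year 1: DB = ⌊$310,072 × 200%/6⌋ = $103,357; SL = ⌊$300,472/6⌋ = $50,078 → take DB $103,357. Book value $206,715.
Year 2: DB = ⌊$206,715 × 200%/6⌋ = $68,905; SL = ⌊$197,115/5⌋ = $39,423 → take DB $68,905. Book value $137,810.
Year 3: DB = ⌊$137,810 × 200%/6⌋ = $45,936; SL = ⌊$128,210/4⌋ = $32,052 → take DB $45,936. Book value $91,874.
Year 4: DB = ⌊$91,874 × 200%/6⌋ = $30,624; SL = ⌊$82,274/3⌋ = $27,424 → take DB $30,624. Book value $61,250.
Year 5: DB = ⌊$61,250 × 200%/6⌋ = $20,416; SL = ⌊$51,650/2⌋ = $25,825 → take SL $25,825. Book value $35,425.
Year 6 (final): $35,425 − $9,600 = $25,825. Book value $9,600.

$25,825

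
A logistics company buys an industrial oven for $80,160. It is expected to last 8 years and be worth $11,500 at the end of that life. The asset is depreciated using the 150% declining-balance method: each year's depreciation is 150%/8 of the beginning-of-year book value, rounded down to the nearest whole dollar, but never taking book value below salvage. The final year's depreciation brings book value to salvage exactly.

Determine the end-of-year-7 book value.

$18,740

Depreciable base = $80,160 − $11,500 = $68,660.
Year 1: ⌊$80,160 × 150%/8⌋ = $15,030. Book value $65,130.
Year 2: ⌊$65,130 × 150%/8⌋ = $12,211. Book value $52,919.
Year 3: ⌊$52,919 × 150%/8⌋ = $9,922. Book value $42,997.
Year 4: ⌊$42,997 × 150%/8⌋ = $8,061. Book value $34,936.
Year 5: ⌊$34,936 × 150%/8⌋ = $6,550. Book value $28,386.
Year 6: ⌊$28,386 × 150%/8⌋ = $5,322. Book value $23,064.
Year 7: ⌊$23,064 × 150%/8⌋ = $4,324. Book value $18,740.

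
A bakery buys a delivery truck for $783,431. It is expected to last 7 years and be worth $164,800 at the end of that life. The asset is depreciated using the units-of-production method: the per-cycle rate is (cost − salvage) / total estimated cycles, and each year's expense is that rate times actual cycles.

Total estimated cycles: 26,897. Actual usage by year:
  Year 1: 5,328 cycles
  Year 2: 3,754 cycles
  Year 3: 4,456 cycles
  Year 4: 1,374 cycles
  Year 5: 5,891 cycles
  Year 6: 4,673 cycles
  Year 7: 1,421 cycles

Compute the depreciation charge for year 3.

Depreciable base = $783,431 − $164,800 = $618,631.
Rate = $618,631 / 26,897 cycles = $23 per cycle.
Year 1: 5,328 × $23 = $122,544. Book value $660,887.
Year 2: 3,754 × $23 = $86,342. Book value $574,545.
Year 3: 4,456 × $23 = $102,488. Book value $472,057.

$102,488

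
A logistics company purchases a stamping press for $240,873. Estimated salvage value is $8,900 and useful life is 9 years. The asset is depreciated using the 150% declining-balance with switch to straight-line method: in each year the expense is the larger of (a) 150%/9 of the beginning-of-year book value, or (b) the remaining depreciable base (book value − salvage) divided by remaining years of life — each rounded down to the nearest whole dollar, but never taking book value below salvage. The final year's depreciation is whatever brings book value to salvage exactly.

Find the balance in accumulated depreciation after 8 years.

Depreciable base = $240,873 − $8,900 = $231,973.
Year 1: DB = ⌊$240,873 × 150%/9⌋ = $40,145; SL = ⌊$231,973/9⌋ = $25,774 → take DB $40,145. Book value $200,728.
Year 2: DB = ⌊$200,728 × 150%/9⌋ = $33,454; SL = ⌊$191,828/8⌋ = $23,978 → take DB $33,454. Book value $167,274.
Year 3: DB = ⌊$167,274 × 150%/9⌋ = $27,879; SL = ⌊$158,374/7⌋ = $22,624 → take DB $27,879. Book value $139,395.
Year 4: DB = ⌊$139,395 × 150%/9⌋ = $23,232; SL = ⌊$130,495/6⌋ = $21,749 → take DB $23,232. Book value $116,163.
Year 5: DB = ⌊$116,163 × 150%/9⌋ = $19,360; SL = ⌊$107,263/5⌋ = $21,452 → take SL $21,452. Book value $94,711.
Year 6: DB = ⌊$94,711 × 150%/9⌋ = $15,785; SL = ⌊$85,811/4⌋ = $21,452 → take SL $21,452. Book value $73,259.
Year 7: DB = ⌊$73,259 × 150%/9⌋ = $12,209; SL = ⌊$64,359/3⌋ = $21,453 → take SL $21,453. Book value $51,806.
Year 8: DB = ⌊$51,806 × 150%/9⌋ = $8,634; SL = ⌊$42,906/2⌋ = $21,453 → take SL $21,453. Book value $30,353.
Accumulated through year 8 = $240,873 − $30,353 = $210,520.

$210,520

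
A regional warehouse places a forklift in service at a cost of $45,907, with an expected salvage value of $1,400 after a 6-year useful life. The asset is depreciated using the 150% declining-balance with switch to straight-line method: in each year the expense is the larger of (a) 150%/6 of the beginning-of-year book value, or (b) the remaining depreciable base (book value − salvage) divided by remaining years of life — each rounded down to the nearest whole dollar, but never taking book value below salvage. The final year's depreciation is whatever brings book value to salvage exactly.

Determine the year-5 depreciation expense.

$5,989

Depreciable base = $45,907 − $1,400 = $44,507.
Year 1: DB = ⌊$45,907 × 150%/6⌋ = $11,476; SL = ⌊$44,507/6⌋ = $7,417 → take DB $11,476. Book value $34,431.
Year 2: DB = ⌊$34,431 × 150%/6⌋ = $8,607; SL = ⌊$33,031/5⌋ = $6,606 → take DB $8,607. Book value $25,824.
Year 3: DB = ⌊$25,824 × 150%/6⌋ = $6,456; SL = ⌊$24,424/4⌋ = $6,106 → take DB $6,456. Book value $19,368.
Year 4: DB = ⌊$19,368 × 150%/6⌋ = $4,842; SL = ⌊$17,968/3⌋ = $5,989 → take SL $5,989. Book value $13,379.
Year 5: DB = ⌊$13,379 × 150%/6⌋ = $3,344; SL = ⌊$11,979/2⌋ = $5,989 → take SL $5,989. Book value $7,390.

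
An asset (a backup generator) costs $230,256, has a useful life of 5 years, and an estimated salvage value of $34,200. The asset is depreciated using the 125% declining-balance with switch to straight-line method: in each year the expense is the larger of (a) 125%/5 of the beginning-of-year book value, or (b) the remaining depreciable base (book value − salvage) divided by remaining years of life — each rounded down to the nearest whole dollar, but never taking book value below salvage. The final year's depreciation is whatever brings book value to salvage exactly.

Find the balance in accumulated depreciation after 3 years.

$133,116

Depreciable base = $230,256 − $34,200 = $196,056.
Year 1: DB = ⌊$230,256 × 125%/5⌋ = $57,564; SL = ⌊$196,056/5⌋ = $39,211 → take DB $57,564. Book value $172,692.
Year 2: DB = ⌊$172,692 × 125%/5⌋ = $43,173; SL = ⌊$138,492/4⌋ = $34,623 → take DB $43,173. Book value $129,519.
Year 3: DB = ⌊$129,519 × 125%/5⌋ = $32,379; SL = ⌊$95,319/3⌋ = $31,773 → take DB $32,379. Book value $97,140.
Accumulated through year 3 = $230,256 − $97,140 = $133,116.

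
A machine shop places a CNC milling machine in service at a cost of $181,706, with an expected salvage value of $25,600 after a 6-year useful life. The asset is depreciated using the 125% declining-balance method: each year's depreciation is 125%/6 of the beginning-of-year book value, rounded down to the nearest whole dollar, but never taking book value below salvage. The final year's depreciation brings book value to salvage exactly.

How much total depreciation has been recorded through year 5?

Depreciable base = $181,706 − $25,600 = $156,106.
Year 1: ⌊$181,706 × 125%/6⌋ = $37,855. Book value $143,851.
Year 2: ⌊$143,851 × 125%/6⌋ = $29,968. Book value $113,883.
Year 3: ⌊$113,883 × 125%/6⌋ = $23,725. Book value $90,158.
Year 4: ⌊$90,158 × 125%/6⌋ = $18,782. Book value $71,376.
Year 5: ⌊$71,376 × 125%/6⌋ = $14,870. Book value $56,506.
Accumulated through year 5 = $181,706 − $56,506 = $125,200.

$125,200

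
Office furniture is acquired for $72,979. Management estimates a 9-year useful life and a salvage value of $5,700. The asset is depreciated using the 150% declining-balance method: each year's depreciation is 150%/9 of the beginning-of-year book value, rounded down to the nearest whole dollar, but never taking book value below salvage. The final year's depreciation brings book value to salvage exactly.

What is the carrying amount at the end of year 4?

$35,195

Depreciable base = $72,979 − $5,700 = $67,279.
Year 1: ⌊$72,979 × 150%/9⌋ = $12,163. Book value $60,816.
Year 2: ⌊$60,816 × 150%/9⌋ = $10,136. Book value $50,680.
Year 3: ⌊$50,680 × 150%/9⌋ = $8,446. Book value $42,234.
Year 4: ⌊$42,234 × 150%/9⌋ = $7,039. Book value $35,195.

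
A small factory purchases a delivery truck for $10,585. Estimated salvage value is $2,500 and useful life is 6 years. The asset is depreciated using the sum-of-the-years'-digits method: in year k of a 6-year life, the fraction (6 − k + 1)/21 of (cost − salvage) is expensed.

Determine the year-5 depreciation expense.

Depreciable base = $10,585 − $2,500 = $8,085.
Sum of the years' digits = 6+5+4+3+2+1 = 21.
Year 1: $8,085 × 6/21 = $2,310. Book value $8,275.
Year 2: $8,085 × 5/21 = $1,925. Book value $6,350.
Year 3: $8,085 × 4/21 = $1,540. Book value $4,810.
Year 4: $8,085 × 3/21 = $1,155. Book value $3,655.
Year 5: $8,085 × 2/21 = $770. Book value $2,885.

$770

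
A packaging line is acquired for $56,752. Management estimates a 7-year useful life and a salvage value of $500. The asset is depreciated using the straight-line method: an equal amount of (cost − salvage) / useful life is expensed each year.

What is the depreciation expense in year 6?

$8,036

Depreciable base = $56,752 − $500 = $56,252.
Annual expense = $56,252 / 7 = $8,036.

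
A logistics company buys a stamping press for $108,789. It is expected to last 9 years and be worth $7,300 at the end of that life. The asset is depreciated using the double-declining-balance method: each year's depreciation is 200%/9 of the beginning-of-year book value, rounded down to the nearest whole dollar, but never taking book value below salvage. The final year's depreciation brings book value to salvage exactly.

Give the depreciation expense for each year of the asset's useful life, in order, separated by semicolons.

Depreciable base = $108,789 − $7,300 = $101,489.
Year 1: ⌊$108,789 × 200%/9⌋ = $24,175. Book value $84,614.
Year 2: ⌊$84,614 × 200%/9⌋ = $18,803. Book value $65,811.
Year 3: ⌊$65,811 × 200%/9⌋ = $14,624. Book value $51,187.
Year 4: ⌊$51,187 × 200%/9⌋ = $11,374. Book value $39,813.
Year 5: ⌊$39,813 × 200%/9⌋ = $8,847. Book value $30,966.
Year 6: ⌊$30,966 × 200%/9⌋ = $6,881. Book value $24,085.
Year 7: ⌊$24,085 × 200%/9⌋ = $5,352. Book value $18,733.
Year 8: ⌊$18,733 × 200%/9⌋ = $4,162. Book value $14,571.
Year 9 (final): $14,571 − $7,300 = $7,271. Book value $7,300.

$24,175; $18,803; $14,624; $11,374; $8,847; $6,881; $5,352; $4,162; $7,271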